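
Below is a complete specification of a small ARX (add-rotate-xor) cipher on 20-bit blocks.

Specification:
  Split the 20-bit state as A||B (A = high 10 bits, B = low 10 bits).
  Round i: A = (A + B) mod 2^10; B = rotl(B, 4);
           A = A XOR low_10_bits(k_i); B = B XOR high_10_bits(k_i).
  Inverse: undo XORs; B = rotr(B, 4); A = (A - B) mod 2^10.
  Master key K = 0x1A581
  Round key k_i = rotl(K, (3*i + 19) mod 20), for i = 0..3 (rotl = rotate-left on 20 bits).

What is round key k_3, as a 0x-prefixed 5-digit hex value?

0x5811A

K = 0x1A581
k_0 = rotl(K, (3*0+19) mod 20) = rotl(K, 19) = 0x8D2C0
k_1 = rotl(K, (3*1+19) mod 20) = rotl(K, 2) = 0x69604
k_2 = rotl(K, (3*2+19) mod 20) = rotl(K, 5) = 0x4B023
k_3 = rotl(K, (3*3+19) mod 20) = rotl(K, 8) = 0x5811A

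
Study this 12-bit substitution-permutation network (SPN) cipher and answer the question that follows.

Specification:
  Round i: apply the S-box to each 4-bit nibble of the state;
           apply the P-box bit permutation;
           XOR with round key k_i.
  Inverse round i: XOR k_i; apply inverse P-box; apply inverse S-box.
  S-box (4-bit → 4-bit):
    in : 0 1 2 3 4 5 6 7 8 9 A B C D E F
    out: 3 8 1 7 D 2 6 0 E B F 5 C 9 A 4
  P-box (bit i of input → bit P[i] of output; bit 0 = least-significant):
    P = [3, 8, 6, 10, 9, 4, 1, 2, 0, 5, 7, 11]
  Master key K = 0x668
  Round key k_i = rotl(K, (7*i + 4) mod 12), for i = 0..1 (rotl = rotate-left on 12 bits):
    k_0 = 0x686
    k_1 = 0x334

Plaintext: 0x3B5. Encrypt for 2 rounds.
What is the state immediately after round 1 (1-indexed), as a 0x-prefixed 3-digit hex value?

s_0 = plaintext = 0x3B5
s_1 = Round(s_0, k_0) = 0x525
s_2 = Round(s_1, k_1) = 0x014

0x525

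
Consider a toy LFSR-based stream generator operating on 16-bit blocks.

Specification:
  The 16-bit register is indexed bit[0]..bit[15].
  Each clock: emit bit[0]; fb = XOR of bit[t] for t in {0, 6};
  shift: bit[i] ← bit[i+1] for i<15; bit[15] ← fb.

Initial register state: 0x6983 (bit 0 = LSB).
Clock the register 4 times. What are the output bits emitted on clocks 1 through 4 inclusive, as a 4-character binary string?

reg_0 = 0x6983
clock 1: out=1, reg = 0xB4C1
clock 2: out=1, reg = 0x5A60
clock 3: out=0, reg = 0xAD30
clock 4: out=0, reg = 0x5698

1100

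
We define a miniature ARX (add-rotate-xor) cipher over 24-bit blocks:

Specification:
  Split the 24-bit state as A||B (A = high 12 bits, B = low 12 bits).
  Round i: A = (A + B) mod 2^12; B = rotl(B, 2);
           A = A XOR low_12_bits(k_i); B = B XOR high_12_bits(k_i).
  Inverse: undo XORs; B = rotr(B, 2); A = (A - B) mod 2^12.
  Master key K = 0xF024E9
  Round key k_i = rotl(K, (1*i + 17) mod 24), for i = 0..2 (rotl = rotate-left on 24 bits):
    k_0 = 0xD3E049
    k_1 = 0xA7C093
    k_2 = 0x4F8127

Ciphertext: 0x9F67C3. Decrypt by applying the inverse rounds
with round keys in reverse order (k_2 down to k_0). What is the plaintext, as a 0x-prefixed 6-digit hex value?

s_0 = ciphertext = 0x9F67C3
s_1 = InvRound(s_0, k_2) = 0xC03CCE
s_2 = InvRound(s_1, k_1) = 0x2E49AC
s_3 = InvRound(s_2, k_0) = 0x989924

0x989924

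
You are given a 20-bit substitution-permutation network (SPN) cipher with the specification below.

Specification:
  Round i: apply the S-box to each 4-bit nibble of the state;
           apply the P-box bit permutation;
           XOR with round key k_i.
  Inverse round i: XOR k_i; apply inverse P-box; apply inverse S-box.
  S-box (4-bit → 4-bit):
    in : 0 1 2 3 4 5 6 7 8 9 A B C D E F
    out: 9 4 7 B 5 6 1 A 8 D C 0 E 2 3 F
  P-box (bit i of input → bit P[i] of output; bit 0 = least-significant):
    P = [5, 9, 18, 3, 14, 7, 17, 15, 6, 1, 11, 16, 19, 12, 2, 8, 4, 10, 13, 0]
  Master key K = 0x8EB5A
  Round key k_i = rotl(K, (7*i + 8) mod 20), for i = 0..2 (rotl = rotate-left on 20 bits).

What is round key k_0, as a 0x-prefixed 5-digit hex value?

K = 0x8EB5A
k_0 = rotl(K, (7*0+8) mod 20) = rotl(K, 8) = 0xB5A8E

0xB5A8E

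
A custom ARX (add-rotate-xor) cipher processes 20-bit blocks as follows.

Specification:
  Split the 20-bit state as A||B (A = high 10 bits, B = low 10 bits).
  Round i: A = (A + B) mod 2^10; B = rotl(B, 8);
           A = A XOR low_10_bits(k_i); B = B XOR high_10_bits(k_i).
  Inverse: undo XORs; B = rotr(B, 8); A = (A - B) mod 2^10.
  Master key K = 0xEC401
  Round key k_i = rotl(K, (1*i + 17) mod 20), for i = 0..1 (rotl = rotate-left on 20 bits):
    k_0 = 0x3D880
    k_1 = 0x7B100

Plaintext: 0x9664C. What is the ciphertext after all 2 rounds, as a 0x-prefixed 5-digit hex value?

0x628F5

s_0 = plaintext = 0x9664C
s_1 = Round(s_0, k_0) = 0x09465
s_2 = Round(s_1, k_1) = 0x628F5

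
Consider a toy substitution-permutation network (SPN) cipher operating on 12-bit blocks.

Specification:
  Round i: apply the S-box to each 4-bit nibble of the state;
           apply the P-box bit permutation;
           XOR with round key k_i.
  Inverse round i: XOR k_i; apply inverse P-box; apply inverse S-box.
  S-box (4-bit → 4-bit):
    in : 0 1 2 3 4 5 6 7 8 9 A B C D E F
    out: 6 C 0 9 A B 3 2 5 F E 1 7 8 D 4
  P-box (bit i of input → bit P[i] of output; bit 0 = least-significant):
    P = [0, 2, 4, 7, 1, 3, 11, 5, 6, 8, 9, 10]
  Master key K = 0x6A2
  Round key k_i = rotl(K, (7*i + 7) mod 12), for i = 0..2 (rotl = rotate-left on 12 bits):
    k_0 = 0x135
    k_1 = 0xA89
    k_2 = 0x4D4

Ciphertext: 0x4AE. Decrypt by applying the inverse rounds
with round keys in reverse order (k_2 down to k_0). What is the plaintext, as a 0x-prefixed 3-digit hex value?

s_0 = ciphertext = 0x4AE
s_1 = InvRound(s_0, k_2) = 0xB5F
s_2 = InvRound(s_1, k_1) = 0x6BA
s_3 = InvRound(s_2, k_0) = 0xA65

0xA65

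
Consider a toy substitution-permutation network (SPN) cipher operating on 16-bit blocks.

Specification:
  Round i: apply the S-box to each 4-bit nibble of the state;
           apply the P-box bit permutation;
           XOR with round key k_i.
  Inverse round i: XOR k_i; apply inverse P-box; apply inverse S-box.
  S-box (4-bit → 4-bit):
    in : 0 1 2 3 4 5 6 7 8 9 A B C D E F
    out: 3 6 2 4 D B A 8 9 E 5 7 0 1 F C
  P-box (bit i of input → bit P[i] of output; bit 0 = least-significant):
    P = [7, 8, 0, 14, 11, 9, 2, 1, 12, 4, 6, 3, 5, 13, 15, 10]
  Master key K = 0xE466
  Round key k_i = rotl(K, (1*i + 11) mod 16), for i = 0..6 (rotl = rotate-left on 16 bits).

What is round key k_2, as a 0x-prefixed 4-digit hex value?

0xDC8C

K = 0xE466
k_0 = rotl(K, (1*0+11) mod 16) = rotl(K, 11) = 0x3723
k_1 = rotl(K, (1*1+11) mod 16) = rotl(K, 12) = 0x6E46
k_2 = rotl(K, (1*2+11) mod 16) = rotl(K, 13) = 0xDC8C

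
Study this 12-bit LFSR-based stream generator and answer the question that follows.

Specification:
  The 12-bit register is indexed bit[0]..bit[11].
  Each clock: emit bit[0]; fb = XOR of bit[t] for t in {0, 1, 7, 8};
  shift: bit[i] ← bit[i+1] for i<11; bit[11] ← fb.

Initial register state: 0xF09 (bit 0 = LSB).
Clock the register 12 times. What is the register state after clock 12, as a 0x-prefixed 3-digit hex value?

0xEDC

reg_0 = 0xF09
clock 1: out=1, reg = 0x784
clock 2: out=0, reg = 0x3C2
clock 3: out=0, reg = 0x9E1
clock 4: out=1, reg = 0xCF0
clock 5: out=0, reg = 0xE78
clock 6: out=0, reg = 0x73C
clock 7: out=0, reg = 0xB9E
clock 8: out=0, reg = 0xDCF
clock 9: out=1, reg = 0x6E7
clock 10: out=1, reg = 0xB73
clock 11: out=1, reg = 0xDB9
clock 12: out=1, reg = 0xEDC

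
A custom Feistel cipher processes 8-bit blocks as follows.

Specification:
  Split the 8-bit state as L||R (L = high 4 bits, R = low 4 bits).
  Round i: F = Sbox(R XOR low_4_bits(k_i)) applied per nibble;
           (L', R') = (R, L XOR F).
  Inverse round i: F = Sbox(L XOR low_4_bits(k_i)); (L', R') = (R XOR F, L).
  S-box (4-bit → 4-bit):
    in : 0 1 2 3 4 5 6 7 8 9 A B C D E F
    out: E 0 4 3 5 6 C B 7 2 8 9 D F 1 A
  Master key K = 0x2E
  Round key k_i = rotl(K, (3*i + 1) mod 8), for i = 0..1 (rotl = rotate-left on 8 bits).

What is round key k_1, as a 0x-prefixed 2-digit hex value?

K = 0x2E
k_0 = rotl(K, (3*0+1) mod 8) = rotl(K, 1) = 0x5C
k_1 = rotl(K, (3*1+1) mod 8) = rotl(K, 4) = 0xE2

0xE2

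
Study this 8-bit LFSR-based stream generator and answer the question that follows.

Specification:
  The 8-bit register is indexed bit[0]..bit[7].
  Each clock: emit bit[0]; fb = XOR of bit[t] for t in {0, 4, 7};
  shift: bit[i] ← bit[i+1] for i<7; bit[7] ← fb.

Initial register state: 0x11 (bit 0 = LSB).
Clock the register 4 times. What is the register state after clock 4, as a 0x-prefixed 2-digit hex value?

reg_0 = 0x11
clock 1: out=1, reg = 0x08
clock 2: out=0, reg = 0x04
clock 3: out=0, reg = 0x02
clock 4: out=0, reg = 0x01

0x01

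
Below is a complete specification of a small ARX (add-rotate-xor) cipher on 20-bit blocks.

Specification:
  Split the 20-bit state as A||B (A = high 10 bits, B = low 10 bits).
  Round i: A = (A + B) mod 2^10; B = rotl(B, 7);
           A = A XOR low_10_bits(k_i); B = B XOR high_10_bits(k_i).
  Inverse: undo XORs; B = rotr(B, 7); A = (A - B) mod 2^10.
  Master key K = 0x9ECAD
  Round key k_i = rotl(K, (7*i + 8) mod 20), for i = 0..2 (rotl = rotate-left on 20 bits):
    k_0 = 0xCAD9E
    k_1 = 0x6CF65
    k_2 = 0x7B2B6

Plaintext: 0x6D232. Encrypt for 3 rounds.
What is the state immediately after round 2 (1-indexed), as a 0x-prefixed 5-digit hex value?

0xE037E

s_0 = plaintext = 0x6D232
s_1 = Round(s_0, k_0) = 0x9E26D
s_2 = Round(s_1, k_1) = 0xE037E
s_3 = Round(s_2, k_2) = 0x12283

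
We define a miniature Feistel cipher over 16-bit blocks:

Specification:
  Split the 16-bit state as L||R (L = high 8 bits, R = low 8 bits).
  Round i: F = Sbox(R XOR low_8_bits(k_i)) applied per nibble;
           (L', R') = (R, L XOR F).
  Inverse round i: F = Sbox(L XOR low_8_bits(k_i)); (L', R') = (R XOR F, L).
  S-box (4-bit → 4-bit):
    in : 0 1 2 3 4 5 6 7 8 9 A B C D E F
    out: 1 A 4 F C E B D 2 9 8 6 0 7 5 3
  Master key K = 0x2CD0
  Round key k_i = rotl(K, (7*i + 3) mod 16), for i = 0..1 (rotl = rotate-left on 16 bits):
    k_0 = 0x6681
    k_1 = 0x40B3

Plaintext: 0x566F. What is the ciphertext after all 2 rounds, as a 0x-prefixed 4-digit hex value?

s_0 = plaintext = 0x566F
s_1 = Round(s_0, k_0) = 0x6F03
s_2 = Round(s_1, k_1) = 0x030E

0x030E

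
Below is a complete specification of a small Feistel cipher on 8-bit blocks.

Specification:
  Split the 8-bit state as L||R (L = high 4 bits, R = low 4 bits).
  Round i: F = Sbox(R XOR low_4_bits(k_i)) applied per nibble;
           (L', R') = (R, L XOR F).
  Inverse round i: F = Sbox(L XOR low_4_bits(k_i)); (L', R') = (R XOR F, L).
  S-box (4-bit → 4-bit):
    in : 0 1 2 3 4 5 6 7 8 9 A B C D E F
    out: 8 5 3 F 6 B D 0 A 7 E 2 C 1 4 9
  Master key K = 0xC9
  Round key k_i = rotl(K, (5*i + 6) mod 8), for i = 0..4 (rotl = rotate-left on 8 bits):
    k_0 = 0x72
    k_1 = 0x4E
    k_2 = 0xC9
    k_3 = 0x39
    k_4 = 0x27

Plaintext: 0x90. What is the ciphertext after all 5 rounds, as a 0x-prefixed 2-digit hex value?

s_0 = plaintext = 0x90
s_1 = Round(s_0, k_0) = 0x0A
s_2 = Round(s_1, k_1) = 0xA6
s_3 = Round(s_2, k_2) = 0x63
s_4 = Round(s_3, k_3) = 0x38
s_5 = Round(s_4, k_4) = 0x8A

0x8A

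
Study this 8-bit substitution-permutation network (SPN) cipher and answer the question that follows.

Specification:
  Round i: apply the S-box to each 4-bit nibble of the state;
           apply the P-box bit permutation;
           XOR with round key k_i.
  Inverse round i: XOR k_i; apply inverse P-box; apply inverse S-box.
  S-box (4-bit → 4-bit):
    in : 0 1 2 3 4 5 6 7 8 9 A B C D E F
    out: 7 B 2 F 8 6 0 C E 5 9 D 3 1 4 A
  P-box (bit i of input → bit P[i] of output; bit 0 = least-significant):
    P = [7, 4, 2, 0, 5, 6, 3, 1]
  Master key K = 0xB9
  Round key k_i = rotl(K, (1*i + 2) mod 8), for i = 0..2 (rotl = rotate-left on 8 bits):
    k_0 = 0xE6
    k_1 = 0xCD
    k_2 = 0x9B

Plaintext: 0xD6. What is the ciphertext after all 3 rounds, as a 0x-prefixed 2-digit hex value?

s_0 = plaintext = 0xD6
s_1 = Round(s_0, k_0) = 0xC6
s_2 = Round(s_1, k_1) = 0xAD
s_3 = Round(s_2, k_2) = 0x39

0x39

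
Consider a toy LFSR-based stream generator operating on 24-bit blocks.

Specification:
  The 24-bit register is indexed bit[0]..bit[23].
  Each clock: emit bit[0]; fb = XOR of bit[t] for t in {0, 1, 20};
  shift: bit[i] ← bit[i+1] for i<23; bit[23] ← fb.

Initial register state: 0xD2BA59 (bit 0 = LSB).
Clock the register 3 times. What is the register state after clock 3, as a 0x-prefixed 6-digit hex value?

reg_0 = 0xD2BA59
clock 1: out=1, reg = 0x695D2C
clock 2: out=0, reg = 0x34AE96
clock 3: out=0, reg = 0x1A574B

0x1A574B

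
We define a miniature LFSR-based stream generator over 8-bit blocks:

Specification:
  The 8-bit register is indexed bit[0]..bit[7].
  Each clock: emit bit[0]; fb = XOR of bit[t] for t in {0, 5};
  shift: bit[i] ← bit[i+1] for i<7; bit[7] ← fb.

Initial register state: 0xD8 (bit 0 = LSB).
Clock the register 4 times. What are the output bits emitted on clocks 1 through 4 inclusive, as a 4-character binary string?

reg_0 = 0xD8
clock 1: out=0, reg = 0x6C
clock 2: out=0, reg = 0xB6
clock 3: out=0, reg = 0xDB
clock 4: out=1, reg = 0xED

0001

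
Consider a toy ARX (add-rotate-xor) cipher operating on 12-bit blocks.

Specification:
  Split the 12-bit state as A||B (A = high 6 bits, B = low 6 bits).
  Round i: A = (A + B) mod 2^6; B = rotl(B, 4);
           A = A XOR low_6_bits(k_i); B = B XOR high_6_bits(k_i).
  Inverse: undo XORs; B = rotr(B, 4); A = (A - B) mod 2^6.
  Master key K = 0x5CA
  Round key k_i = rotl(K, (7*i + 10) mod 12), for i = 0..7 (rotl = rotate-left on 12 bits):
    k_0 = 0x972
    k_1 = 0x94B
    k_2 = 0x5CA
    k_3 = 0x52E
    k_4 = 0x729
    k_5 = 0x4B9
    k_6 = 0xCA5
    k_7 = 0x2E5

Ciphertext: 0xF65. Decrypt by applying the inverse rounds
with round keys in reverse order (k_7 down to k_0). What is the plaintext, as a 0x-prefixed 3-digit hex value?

0x87C

s_0 = ciphertext = 0xF65
s_1 = InvRound(s_0, k_7) = 0x7BA
s_2 = InvRound(s_1, k_6) = 0x6E0
s_3 = InvRound(s_2, k_5) = 0x5CB
s_4 = InvRound(s_3, k_4) = 0x85D
s_5 = InvRound(s_4, k_3) = 0xAE4
s_6 = InvRound(s_5, k_2) = 0x48F
s_7 = InvRound(s_6, k_1) = 0xBEA
s_8 = InvRound(s_7, k_0) = 0x87C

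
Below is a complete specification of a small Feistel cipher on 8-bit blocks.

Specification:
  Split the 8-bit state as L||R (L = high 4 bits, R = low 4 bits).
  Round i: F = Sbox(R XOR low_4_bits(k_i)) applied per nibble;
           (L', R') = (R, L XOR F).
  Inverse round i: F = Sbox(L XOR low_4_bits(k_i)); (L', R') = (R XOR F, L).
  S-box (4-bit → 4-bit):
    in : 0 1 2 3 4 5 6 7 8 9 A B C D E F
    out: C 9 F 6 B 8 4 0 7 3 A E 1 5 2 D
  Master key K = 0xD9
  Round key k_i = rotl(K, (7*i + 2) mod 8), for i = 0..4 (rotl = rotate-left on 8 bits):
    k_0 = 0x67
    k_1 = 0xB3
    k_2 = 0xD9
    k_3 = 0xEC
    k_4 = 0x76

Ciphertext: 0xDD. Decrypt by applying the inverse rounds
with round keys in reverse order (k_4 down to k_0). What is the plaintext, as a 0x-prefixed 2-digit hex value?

0x96

s_0 = ciphertext = 0xDD
s_1 = InvRound(s_0, k_4) = 0x3D
s_2 = InvRound(s_1, k_3) = 0x03
s_3 = InvRound(s_2, k_2) = 0x00
s_4 = InvRound(s_3, k_1) = 0x60
s_5 = InvRound(s_4, k_0) = 0x96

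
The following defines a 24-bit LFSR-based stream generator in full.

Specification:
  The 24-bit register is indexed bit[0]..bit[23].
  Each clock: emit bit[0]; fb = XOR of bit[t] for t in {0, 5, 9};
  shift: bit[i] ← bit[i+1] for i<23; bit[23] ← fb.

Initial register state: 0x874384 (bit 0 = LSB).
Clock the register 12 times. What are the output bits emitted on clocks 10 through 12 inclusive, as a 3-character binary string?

100

reg_0 = 0x874384
clock 1: out=0, reg = 0xC3A1C2
clock 2: out=0, reg = 0x61D0E1
clock 3: out=1, reg = 0x30E870
clock 4: out=0, reg = 0x987438
clock 5: out=0, reg = 0xCC3A1C
clock 6: out=0, reg = 0xE61D0E
clock 7: out=0, reg = 0x730E87
clock 8: out=1, reg = 0x398743
clock 9: out=1, reg = 0x1CC3A1
clock 10: out=1, reg = 0x8E61D0
clock 11: out=0, reg = 0x4730E8
clock 12: out=0, reg = 0xA39874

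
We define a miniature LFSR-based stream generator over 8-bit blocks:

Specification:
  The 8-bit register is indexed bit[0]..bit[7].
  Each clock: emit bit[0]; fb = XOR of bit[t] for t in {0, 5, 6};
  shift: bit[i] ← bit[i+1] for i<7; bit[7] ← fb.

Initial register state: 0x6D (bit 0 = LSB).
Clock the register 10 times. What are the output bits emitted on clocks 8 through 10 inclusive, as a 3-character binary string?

reg_0 = 0x6D
clock 1: out=1, reg = 0xB6
clock 2: out=0, reg = 0xDB
clock 3: out=1, reg = 0x6D
clock 4: out=1, reg = 0xB6
clock 5: out=0, reg = 0xDB
clock 6: out=1, reg = 0x6D
clock 7: out=1, reg = 0xB6
clock 8: out=0, reg = 0xDB
clock 9: out=1, reg = 0x6D
clock 10: out=1, reg = 0xB6

011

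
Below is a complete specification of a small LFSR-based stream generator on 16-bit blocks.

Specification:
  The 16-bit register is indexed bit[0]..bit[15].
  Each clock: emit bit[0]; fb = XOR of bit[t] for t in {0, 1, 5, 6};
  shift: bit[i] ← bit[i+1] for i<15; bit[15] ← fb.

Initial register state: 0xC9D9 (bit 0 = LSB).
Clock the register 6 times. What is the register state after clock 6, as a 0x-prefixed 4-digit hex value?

reg_0 = 0xC9D9
clock 1: out=1, reg = 0x64EC
clock 2: out=0, reg = 0x3276
clock 3: out=0, reg = 0x993B
clock 4: out=1, reg = 0xCC9D
clock 5: out=1, reg = 0xE64E
clock 6: out=0, reg = 0x7327

0x7327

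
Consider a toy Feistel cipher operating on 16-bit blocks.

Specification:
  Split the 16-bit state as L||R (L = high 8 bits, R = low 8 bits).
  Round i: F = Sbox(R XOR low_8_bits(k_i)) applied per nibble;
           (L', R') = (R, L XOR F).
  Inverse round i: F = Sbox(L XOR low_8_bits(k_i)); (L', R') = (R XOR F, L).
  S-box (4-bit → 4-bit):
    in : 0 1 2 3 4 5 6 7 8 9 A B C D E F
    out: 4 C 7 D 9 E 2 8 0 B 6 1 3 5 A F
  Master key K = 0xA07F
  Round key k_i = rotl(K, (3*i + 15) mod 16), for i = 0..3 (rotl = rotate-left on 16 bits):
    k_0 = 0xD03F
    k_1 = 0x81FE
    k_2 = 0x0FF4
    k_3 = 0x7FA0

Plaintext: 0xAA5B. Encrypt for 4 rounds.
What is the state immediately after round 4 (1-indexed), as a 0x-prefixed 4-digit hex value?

0xF530

s_0 = plaintext = 0xAA5B
s_1 = Round(s_0, k_0) = 0x5B83
s_2 = Round(s_1, k_1) = 0x83DE
s_3 = Round(s_2, k_2) = 0xDEF5
s_4 = Round(s_3, k_3) = 0xF530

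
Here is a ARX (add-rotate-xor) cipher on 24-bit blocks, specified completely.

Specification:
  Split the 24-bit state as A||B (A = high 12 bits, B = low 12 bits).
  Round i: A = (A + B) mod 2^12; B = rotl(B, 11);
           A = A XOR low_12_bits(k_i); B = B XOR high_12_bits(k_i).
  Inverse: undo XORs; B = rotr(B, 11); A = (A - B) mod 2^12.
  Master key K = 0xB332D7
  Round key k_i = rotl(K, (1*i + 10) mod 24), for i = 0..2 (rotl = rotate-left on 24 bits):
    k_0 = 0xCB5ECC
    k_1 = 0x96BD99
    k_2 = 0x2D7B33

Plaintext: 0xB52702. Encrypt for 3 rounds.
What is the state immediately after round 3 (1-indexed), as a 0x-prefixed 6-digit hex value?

s_0 = plaintext = 0xB52702
s_1 = Round(s_0, k_0) = 0xC98F34
s_2 = Round(s_1, k_1) = 0x655EF1
s_3 = Round(s_2, k_2) = 0xE75DAF

0xE75DAF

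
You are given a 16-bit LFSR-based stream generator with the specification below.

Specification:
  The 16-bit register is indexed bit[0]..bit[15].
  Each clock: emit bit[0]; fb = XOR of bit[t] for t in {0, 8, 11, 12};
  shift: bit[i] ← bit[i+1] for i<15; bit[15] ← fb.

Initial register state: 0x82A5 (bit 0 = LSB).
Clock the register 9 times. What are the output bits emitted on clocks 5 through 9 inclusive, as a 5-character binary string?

reg_0 = 0x82A5
clock 1: out=1, reg = 0xC152
clock 2: out=0, reg = 0xE0A9
clock 3: out=1, reg = 0xF054
clock 4: out=0, reg = 0xF82A
clock 5: out=0, reg = 0x7C15
clock 6: out=1, reg = 0xBE0A
clock 7: out=0, reg = 0x5F05
clock 8: out=1, reg = 0x2F82
clock 9: out=0, reg = 0x17C1

01010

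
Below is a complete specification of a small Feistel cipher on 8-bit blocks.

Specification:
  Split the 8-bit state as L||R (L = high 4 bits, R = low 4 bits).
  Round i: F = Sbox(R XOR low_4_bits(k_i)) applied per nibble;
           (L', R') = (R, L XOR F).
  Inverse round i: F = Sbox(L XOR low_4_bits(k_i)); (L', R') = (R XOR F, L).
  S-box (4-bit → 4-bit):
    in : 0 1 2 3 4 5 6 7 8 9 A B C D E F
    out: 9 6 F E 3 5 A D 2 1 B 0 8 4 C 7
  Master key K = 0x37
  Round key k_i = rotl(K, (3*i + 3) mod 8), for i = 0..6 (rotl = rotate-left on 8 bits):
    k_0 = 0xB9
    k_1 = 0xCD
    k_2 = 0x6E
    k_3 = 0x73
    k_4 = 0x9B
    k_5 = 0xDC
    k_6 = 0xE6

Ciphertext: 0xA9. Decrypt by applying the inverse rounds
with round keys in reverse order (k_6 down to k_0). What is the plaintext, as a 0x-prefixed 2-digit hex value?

0xC7

s_0 = ciphertext = 0xA9
s_1 = InvRound(s_0, k_6) = 0x1A
s_2 = InvRound(s_1, k_5) = 0xE1
s_3 = InvRound(s_2, k_4) = 0x4E
s_4 = InvRound(s_3, k_3) = 0x34
s_5 = InvRound(s_4, k_2) = 0x03
s_6 = InvRound(s_5, k_1) = 0x70
s_7 = InvRound(s_6, k_0) = 0xC7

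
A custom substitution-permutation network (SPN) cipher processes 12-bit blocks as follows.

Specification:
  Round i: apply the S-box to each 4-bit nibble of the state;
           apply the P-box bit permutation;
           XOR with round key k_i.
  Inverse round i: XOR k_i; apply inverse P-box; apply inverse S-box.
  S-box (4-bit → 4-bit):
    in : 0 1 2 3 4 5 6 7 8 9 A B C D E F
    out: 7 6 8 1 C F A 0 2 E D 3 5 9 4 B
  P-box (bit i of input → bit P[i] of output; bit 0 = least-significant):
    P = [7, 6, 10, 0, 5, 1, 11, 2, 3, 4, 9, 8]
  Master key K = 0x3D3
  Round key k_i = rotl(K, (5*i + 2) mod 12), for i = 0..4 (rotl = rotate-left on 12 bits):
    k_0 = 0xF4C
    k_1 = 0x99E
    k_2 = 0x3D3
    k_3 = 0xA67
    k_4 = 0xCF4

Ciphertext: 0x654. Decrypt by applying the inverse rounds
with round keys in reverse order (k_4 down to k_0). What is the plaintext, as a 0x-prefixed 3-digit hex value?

s_0 = ciphertext = 0x654
s_1 = InvRound(s_0, k_4) = 0xEC3
s_2 = InvRound(s_1, k_3) = 0x7DC
s_3 = InvRound(s_2, k_2) = 0x364
s_4 = InvRound(s_3, k_1) = 0x00B
s_5 = InvRound(s_4, k_0) = 0x499

0x499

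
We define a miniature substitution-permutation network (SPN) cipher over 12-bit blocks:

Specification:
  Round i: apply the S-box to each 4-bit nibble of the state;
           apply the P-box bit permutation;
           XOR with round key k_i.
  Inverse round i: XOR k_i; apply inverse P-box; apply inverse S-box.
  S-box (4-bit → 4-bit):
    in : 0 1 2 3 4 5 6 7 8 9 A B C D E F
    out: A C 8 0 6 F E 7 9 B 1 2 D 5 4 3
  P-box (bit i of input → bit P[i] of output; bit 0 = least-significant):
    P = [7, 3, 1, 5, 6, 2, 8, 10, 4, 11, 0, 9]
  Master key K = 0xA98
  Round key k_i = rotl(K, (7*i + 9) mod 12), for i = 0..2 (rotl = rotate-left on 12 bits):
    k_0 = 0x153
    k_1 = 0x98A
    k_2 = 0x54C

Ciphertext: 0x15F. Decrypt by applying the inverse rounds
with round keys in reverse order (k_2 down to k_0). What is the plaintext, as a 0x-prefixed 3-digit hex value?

0xCA4

s_0 = ciphertext = 0x15F
s_1 = InvRound(s_0, k_2) = 0xD2E
s_2 = InvRound(s_1, k_1) = 0x308
s_3 = InvRound(s_2, k_0) = 0xCA4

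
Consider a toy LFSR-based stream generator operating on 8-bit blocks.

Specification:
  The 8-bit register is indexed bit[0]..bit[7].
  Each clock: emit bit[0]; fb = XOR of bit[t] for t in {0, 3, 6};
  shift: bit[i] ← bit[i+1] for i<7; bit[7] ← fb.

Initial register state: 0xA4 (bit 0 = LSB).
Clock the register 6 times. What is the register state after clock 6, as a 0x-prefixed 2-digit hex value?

0x6A

reg_0 = 0xA4
clock 1: out=0, reg = 0x52
clock 2: out=0, reg = 0xA9
clock 3: out=1, reg = 0x54
clock 4: out=0, reg = 0xAA
clock 5: out=0, reg = 0xD5
clock 6: out=1, reg = 0x6A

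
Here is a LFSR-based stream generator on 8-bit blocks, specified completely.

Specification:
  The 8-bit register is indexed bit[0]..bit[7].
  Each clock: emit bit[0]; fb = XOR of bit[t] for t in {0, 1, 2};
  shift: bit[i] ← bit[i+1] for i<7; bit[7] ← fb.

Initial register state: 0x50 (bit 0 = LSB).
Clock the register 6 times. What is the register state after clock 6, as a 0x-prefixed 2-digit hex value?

0xB1

reg_0 = 0x50
clock 1: out=0, reg = 0x28
clock 2: out=0, reg = 0x14
clock 3: out=0, reg = 0x8A
clock 4: out=0, reg = 0xC5
clock 5: out=1, reg = 0x62
clock 6: out=0, reg = 0xB1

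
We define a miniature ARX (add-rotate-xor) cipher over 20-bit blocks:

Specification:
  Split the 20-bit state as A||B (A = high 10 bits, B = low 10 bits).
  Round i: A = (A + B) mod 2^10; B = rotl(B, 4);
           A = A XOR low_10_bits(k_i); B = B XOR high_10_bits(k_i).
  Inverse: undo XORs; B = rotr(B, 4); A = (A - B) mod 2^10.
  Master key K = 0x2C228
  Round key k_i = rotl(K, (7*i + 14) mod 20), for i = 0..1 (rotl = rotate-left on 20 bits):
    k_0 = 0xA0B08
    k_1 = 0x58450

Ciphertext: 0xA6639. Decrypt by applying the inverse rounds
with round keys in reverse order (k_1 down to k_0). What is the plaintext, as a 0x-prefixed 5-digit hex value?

0x745CB

s_0 = ciphertext = 0xA6639
s_1 = InvRound(s_0, k_1) = 0x25235
s_2 = InvRound(s_1, k_0) = 0x745CB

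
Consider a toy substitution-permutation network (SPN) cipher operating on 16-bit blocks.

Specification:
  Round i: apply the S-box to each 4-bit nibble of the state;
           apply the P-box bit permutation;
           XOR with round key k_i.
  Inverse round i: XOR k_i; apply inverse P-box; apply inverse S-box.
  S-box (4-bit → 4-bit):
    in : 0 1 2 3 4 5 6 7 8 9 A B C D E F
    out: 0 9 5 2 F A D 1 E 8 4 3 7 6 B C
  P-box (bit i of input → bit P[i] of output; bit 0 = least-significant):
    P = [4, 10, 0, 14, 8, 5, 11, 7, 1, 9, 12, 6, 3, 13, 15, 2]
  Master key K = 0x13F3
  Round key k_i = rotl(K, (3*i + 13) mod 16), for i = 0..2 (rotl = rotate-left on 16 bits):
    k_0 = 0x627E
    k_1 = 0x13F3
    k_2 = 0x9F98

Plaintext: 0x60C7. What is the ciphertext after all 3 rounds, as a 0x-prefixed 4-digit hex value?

0xA069

s_0 = plaintext = 0x60C7
s_1 = Round(s_0, k_0) = 0xEB42
s_2 = Round(s_1, k_1) = 0x384C
s_3 = Round(s_2, k_2) = 0xA069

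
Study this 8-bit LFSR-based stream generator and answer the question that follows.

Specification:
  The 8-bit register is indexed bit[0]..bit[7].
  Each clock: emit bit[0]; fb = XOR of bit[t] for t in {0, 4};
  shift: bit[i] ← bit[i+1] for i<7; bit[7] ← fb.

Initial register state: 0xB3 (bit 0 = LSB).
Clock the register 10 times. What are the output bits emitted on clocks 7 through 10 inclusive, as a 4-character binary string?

0100

reg_0 = 0xB3
clock 1: out=1, reg = 0x59
clock 2: out=1, reg = 0x2C
clock 3: out=0, reg = 0x16
clock 4: out=0, reg = 0x8B
clock 5: out=1, reg = 0xC5
clock 6: out=1, reg = 0xE2
clock 7: out=0, reg = 0x71
clock 8: out=1, reg = 0x38
clock 9: out=0, reg = 0x9C
clock 10: out=0, reg = 0xCE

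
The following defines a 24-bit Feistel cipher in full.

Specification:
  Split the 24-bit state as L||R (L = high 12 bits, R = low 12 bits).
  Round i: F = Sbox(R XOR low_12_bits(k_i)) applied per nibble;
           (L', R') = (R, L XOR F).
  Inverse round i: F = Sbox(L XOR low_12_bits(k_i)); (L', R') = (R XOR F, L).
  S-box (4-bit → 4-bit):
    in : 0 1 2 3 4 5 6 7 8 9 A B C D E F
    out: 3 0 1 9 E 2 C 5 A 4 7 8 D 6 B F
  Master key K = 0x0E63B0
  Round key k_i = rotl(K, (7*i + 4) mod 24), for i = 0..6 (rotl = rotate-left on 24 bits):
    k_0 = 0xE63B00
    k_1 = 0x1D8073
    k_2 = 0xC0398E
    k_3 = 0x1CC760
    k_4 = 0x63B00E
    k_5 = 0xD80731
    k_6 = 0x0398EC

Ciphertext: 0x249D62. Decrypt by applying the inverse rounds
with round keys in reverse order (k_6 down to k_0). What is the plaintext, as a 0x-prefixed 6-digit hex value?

0xA35AF5

s_0 = ciphertext = 0x249D62
s_1 = InvRound(s_0, k_6) = 0xA10249
s_2 = InvRound(s_1, k_5) = 0x459A10
s_3 = InvRound(s_2, k_4) = 0x435459
s_4 = InvRound(s_3, k_3) = 0xD7B435
s_5 = InvRound(s_4, k_2) = 0xAC7D7B
s_6 = InvRound(s_5, k_1) = 0xAF5AC7
s_7 = InvRound(s_6, k_0) = 0xA35AF5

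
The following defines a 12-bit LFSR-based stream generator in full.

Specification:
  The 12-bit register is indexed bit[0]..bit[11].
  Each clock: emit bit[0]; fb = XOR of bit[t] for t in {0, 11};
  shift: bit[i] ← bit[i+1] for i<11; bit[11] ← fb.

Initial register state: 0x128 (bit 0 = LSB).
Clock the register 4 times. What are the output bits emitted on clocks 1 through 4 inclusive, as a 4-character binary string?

reg_0 = 0x128
clock 1: out=0, reg = 0x094
clock 2: out=0, reg = 0x04A
clock 3: out=0, reg = 0x025
clock 4: out=1, reg = 0x812

0001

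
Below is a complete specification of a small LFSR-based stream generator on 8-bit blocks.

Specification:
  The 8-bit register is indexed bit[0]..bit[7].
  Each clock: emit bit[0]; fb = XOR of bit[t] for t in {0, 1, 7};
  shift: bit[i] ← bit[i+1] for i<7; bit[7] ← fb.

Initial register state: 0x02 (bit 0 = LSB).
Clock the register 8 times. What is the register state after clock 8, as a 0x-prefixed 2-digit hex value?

reg_0 = 0x02
clock 1: out=0, reg = 0x81
clock 2: out=1, reg = 0x40
clock 3: out=0, reg = 0x20
clock 4: out=0, reg = 0x10
clock 5: out=0, reg = 0x08
clock 6: out=0, reg = 0x04
clock 7: out=0, reg = 0x02
clock 8: out=0, reg = 0x81

0x81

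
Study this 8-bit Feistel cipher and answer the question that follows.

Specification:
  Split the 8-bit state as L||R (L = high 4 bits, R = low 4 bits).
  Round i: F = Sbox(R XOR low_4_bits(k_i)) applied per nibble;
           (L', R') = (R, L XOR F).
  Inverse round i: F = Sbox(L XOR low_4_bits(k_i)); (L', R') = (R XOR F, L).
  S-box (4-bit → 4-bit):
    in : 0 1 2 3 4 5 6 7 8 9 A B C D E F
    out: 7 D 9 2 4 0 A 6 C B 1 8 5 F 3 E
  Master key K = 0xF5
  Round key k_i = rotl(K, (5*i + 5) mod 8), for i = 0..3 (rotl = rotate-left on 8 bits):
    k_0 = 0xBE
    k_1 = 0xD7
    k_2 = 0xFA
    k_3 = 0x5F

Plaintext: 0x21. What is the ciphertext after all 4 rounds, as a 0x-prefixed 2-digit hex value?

0xE4

s_0 = plaintext = 0x21
s_1 = Round(s_0, k_0) = 0x1C
s_2 = Round(s_1, k_1) = 0xC9
s_3 = Round(s_2, k_2) = 0x9E
s_4 = Round(s_3, k_3) = 0xE4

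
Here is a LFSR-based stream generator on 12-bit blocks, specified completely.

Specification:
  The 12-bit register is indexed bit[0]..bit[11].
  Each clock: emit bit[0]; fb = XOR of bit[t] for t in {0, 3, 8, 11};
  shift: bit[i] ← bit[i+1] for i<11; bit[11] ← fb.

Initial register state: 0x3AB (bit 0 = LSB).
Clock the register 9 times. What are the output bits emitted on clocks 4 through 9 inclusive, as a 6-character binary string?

reg_0 = 0x3AB
clock 1: out=1, reg = 0x9D5
clock 2: out=1, reg = 0xCEA
clock 3: out=0, reg = 0x675
clock 4: out=1, reg = 0xB3A
clock 5: out=0, reg = 0xD9D
clock 6: out=1, reg = 0x6CE
clock 7: out=0, reg = 0xB67
clock 8: out=1, reg = 0xDB3
clock 9: out=1, reg = 0xED9

101011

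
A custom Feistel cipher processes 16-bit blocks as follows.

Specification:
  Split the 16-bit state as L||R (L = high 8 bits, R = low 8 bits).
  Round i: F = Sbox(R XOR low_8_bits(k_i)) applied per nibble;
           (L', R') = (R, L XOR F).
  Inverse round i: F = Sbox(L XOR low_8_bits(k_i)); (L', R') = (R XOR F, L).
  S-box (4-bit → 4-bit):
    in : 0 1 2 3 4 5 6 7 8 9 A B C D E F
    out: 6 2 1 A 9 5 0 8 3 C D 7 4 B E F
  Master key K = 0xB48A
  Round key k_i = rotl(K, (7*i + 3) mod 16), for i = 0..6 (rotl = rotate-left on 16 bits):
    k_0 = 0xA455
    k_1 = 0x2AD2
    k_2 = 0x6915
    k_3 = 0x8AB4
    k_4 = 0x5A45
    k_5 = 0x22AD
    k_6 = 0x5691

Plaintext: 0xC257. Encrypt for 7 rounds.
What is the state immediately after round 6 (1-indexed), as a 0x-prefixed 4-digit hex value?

s_0 = plaintext = 0xC257
s_1 = Round(s_0, k_0) = 0x57A3
s_2 = Round(s_1, k_1) = 0xA3D5
s_3 = Round(s_2, k_2) = 0xD5E5
s_4 = Round(s_3, k_3) = 0xE587
s_5 = Round(s_4, k_4) = 0x87A4
s_6 = Round(s_5, k_5) = 0xA4EB
s_7 = Round(s_6, k_6) = 0xEB29

0xA4EB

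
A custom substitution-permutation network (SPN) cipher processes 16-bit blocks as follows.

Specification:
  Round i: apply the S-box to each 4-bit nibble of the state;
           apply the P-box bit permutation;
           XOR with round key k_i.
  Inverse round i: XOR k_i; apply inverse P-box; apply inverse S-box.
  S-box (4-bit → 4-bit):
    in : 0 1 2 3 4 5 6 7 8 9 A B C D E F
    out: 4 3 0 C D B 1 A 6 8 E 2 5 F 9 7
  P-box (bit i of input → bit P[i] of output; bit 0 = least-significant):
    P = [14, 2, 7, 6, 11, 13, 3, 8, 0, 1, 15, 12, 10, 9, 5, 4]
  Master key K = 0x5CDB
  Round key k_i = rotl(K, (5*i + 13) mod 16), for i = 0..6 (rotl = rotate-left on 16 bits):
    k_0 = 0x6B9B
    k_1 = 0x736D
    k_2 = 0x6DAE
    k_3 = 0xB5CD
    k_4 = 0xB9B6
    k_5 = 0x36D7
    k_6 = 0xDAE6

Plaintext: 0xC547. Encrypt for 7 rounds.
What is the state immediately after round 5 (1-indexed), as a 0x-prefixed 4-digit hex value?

0xDF18

s_0 = plaintext = 0xC547
s_1 = Round(s_0, k_0) = 0x76F4
s_2 = Round(s_1, k_1) = 0x19B4
s_3 = Round(s_2, k_2) = 0x1B6E
s_4 = Round(s_3, k_3) = 0xFB8F
s_5 = Round(s_4, k_4) = 0xDF18
s_6 = Round(s_5, k_5) = 0x9860
s_7 = Round(s_6, k_6) = 0x5274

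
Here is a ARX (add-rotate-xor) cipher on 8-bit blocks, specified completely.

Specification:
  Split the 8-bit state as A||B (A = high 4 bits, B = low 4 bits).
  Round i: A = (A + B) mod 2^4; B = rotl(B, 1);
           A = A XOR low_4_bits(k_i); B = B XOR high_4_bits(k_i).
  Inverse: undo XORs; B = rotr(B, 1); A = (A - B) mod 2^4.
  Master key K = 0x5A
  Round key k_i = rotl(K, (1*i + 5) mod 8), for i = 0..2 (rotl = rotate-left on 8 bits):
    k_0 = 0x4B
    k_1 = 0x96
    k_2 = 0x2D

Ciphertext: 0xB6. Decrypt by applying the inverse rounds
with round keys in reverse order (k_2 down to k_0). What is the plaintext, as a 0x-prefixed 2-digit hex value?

s_0 = ciphertext = 0xB6
s_1 = InvRound(s_0, k_2) = 0x42
s_2 = InvRound(s_1, k_1) = 0x5D
s_3 = InvRound(s_2, k_0) = 0x2C

0x2C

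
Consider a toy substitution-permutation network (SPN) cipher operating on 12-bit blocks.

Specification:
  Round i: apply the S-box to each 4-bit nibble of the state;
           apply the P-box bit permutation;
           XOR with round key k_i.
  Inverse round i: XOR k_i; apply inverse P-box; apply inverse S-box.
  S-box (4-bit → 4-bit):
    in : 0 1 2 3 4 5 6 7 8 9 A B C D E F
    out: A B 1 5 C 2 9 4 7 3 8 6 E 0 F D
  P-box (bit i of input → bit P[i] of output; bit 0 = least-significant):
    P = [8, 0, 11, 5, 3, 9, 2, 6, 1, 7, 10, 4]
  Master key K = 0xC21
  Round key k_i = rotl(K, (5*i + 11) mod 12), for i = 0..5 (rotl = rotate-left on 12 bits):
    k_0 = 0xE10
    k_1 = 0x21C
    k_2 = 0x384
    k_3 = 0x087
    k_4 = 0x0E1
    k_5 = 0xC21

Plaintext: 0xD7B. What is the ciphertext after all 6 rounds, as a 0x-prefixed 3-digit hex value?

0x4B2

s_0 = plaintext = 0xD7B
s_1 = Round(s_0, k_0) = 0x615
s_2 = Round(s_1, k_1) = 0x047
s_3 = Round(s_2, k_2) = 0xB50
s_4 = Round(s_3, k_3) = 0x626
s_5 = Round(s_4, k_4) = 0x1DB
s_6 = Round(s_5, k_5) = 0x4B2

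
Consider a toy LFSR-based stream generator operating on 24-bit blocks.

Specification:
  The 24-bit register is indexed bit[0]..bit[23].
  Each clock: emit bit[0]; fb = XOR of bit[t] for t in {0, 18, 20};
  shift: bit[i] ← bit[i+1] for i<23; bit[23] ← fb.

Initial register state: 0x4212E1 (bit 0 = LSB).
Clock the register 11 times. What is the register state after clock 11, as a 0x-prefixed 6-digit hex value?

reg_0 = 0x4212E1
clock 1: out=1, reg = 0xA10970
clock 2: out=0, reg = 0x5084B8
clock 3: out=0, reg = 0xA8425C
clock 4: out=0, reg = 0x54212E
clock 5: out=0, reg = 0x2A1097
clock 6: out=1, reg = 0x95084B
clock 7: out=1, reg = 0xCA8425
clock 8: out=1, reg = 0xE54212
clock 9: out=0, reg = 0xF2A109
clock 10: out=1, reg = 0x795084
clock 11: out=0, reg = 0xBCA842

0xBCA842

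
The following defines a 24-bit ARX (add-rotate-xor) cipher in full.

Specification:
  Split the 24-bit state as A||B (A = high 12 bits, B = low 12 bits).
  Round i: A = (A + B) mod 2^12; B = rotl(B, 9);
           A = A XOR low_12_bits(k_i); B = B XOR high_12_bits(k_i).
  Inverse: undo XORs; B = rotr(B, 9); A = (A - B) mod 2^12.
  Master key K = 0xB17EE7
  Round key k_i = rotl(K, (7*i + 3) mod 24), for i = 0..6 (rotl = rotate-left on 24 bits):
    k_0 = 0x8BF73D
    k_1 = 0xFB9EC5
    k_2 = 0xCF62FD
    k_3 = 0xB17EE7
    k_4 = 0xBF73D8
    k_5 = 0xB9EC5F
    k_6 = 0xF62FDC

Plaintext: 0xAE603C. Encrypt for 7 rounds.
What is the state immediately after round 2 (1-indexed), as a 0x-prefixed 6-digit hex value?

0x212FAE

s_0 = plaintext = 0xAE603C
s_1 = Round(s_0, k_0) = 0xC1F0B8
s_2 = Round(s_1, k_1) = 0x212FAE
s_3 = Round(s_2, k_2) = 0x33D103
s_4 = Round(s_3, k_3) = 0xAA7D37
s_5 = Round(s_4, k_4) = 0x406451
s_6 = Round(s_5, k_5) = 0x408914
s_7 = Round(s_6, k_6) = 0x2C0640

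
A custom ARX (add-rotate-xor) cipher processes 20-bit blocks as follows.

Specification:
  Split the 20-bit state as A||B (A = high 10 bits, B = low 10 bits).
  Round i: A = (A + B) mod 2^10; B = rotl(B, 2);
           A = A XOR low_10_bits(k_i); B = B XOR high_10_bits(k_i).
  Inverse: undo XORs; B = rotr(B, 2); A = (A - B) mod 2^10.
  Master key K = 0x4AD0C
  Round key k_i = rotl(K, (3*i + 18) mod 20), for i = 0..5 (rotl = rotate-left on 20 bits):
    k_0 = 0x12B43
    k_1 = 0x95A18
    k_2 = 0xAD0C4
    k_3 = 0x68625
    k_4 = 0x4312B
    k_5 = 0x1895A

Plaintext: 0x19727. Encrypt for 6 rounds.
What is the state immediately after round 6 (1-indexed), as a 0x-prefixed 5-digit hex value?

0x33D2E

s_0 = plaintext = 0x19727
s_1 = Round(s_0, k_0) = 0x33CD5
s_2 = Round(s_1, k_1) = 0xEF102
s_3 = Round(s_2, k_2) = 0x1EABD
s_4 = Round(s_3, k_3) = 0x44B57
s_5 = Round(s_4, k_4) = 0x50853
s_6 = Round(s_5, k_5) = 0x33D2E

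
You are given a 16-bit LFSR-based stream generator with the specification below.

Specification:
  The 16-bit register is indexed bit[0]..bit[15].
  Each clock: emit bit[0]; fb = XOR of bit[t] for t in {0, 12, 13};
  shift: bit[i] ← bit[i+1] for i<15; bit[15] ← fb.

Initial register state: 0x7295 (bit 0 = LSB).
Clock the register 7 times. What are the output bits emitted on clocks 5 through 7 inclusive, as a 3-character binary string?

100

reg_0 = 0x7295
clock 1: out=1, reg = 0xB94A
clock 2: out=0, reg = 0x5CA5
clock 3: out=1, reg = 0x2E52
clock 4: out=0, reg = 0x9729
clock 5: out=1, reg = 0x4B94
clock 6: out=0, reg = 0x25CA
clock 7: out=0, reg = 0x92E5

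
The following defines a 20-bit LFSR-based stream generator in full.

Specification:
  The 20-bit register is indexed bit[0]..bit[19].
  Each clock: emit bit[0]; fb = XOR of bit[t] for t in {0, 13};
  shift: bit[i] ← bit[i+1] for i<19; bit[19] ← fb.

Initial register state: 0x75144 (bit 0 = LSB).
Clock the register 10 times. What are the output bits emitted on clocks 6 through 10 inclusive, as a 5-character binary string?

01010

reg_0 = 0x75144
clock 1: out=0, reg = 0x3A8A2
clock 2: out=0, reg = 0x9D451
clock 3: out=1, reg = 0xCEA28
clock 4: out=0, reg = 0xE7514
clock 5: out=0, reg = 0xF3A8A
clock 6: out=0, reg = 0xF9D45
clock 7: out=1, reg = 0xFCEA2
clock 8: out=0, reg = 0x7E751
clock 9: out=1, reg = 0x3F3A8
clock 10: out=0, reg = 0x9F9D4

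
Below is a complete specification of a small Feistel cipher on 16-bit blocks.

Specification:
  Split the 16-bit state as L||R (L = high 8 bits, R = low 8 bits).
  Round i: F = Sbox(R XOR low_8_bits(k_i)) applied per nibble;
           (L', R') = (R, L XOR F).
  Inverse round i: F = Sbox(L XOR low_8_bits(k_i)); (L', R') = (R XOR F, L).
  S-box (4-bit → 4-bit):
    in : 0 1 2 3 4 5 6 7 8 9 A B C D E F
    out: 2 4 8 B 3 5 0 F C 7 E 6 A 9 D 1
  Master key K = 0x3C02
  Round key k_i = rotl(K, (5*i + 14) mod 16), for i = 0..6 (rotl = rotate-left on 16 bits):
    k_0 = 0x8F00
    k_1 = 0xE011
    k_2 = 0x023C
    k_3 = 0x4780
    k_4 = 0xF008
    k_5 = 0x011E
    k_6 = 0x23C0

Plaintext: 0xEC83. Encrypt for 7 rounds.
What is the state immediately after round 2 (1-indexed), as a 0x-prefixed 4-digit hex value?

0x2733

s_0 = plaintext = 0xEC83
s_1 = Round(s_0, k_0) = 0x8327
s_2 = Round(s_1, k_1) = 0x2733
s_3 = Round(s_2, k_2) = 0x3306
s_4 = Round(s_3, k_3) = 0x06F3
s_5 = Round(s_4, k_4) = 0xF310
s_6 = Round(s_5, k_5) = 0x10DE
s_7 = Round(s_6, k_6) = 0xDE5D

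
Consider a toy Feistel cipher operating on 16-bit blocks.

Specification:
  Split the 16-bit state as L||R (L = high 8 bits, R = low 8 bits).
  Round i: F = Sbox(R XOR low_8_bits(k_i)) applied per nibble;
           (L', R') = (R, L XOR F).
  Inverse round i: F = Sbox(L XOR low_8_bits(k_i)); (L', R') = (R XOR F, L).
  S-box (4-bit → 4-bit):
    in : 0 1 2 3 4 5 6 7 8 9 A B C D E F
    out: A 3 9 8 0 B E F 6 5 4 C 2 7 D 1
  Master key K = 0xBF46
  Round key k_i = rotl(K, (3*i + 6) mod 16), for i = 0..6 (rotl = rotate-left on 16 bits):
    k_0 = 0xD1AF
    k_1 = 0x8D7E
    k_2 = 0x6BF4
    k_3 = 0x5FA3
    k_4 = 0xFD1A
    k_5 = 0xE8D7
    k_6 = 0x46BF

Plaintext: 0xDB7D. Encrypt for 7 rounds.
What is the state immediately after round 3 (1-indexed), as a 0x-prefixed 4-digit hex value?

s_0 = plaintext = 0xDB7D
s_1 = Round(s_0, k_0) = 0x7DA2
s_2 = Round(s_1, k_1) = 0xA20F
s_3 = Round(s_2, k_2) = 0x0FBE
s_4 = Round(s_3, k_3) = 0xBE38
s_5 = Round(s_4, k_4) = 0x3827
s_6 = Round(s_5, k_5) = 0x2722
s_7 = Round(s_6, k_6) = 0x2270

0x0FBE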